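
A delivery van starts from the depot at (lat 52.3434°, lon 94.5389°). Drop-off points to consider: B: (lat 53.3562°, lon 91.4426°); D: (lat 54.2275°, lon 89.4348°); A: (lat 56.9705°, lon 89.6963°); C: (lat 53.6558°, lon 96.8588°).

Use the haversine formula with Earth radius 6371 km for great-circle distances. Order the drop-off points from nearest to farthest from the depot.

Distances from the depot:
C (lat 53.6558°, lon 96.8588°): 213.0 km
B (lat 53.3562°, lon 91.4426°): 236.4 km
D (lat 54.2275°, lon 89.4348°): 398.6 km
A (lat 56.9705°, lon 89.6963°): 601.1 km

C, B, D, A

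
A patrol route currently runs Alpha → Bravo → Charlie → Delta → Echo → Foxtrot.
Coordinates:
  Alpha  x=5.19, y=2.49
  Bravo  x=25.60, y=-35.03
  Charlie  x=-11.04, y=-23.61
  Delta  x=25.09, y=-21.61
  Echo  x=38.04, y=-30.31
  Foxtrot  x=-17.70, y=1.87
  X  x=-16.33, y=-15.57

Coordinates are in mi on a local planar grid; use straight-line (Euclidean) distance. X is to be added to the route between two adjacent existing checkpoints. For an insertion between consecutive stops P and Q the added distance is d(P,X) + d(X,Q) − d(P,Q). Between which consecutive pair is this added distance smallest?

Added distance for inserting X between each consecutive pair:
Alpha–Bravo: 31.6 mi
Bravo–Charlie: 17.5 mi
Charlie–Delta: 15.3 mi
Delta–Echo: 82.6 mi
Echo–Foxtrot: 9.5 mi
Smallest added distance is 9.5 mi, inserting between Echo and Foxtrot.

between Echo and Foxtrot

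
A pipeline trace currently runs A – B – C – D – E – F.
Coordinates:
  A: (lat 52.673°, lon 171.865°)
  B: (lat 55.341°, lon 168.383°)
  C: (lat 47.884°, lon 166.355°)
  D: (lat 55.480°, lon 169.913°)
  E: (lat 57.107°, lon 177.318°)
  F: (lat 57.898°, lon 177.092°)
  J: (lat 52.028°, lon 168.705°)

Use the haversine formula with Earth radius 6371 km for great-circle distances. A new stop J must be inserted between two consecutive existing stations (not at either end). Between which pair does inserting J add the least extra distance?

Added distance for inserting J between each consecutive pair:
A–B: 221.5 km
B–C: 18.6 km
C–D: 3.2 km
D–E: 691.7 km
E–F: 1544.8 km
Smallest added distance is 3.2 km, inserting between C and D.

between C and D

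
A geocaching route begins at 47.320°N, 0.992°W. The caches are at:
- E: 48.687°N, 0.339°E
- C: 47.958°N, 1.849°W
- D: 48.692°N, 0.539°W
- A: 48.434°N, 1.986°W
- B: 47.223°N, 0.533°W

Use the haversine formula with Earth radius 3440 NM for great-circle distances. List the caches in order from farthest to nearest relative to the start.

E, D, A, C, B

Distances from the start:
E 48.687°N, 0.339°E: 98.0 NM
D 48.692°N, 0.539°W: 84.4 NM
A 48.434°N, 1.986°W: 77.9 NM
C 47.958°N, 1.849°W: 51.7 NM
B 47.223°N, 0.533°W: 19.6 NM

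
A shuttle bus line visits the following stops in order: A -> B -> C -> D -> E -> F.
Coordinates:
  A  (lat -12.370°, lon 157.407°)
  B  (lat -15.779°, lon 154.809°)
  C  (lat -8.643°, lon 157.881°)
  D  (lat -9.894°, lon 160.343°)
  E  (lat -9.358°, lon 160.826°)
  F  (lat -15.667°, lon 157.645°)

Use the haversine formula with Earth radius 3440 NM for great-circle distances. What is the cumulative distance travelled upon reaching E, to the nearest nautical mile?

Leg distances:
A→B: 254.5 NM  (cumulative 254.5 NM)
B→C: 464.8 NM  (cumulative 719.3 NM)
C→D: 164.1 NM  (cumulative 883.4 NM)
D→E: 43.0 NM  (cumulative 926.4 NM)
Cumulative distance at E ≈ 926 NM.

926 NM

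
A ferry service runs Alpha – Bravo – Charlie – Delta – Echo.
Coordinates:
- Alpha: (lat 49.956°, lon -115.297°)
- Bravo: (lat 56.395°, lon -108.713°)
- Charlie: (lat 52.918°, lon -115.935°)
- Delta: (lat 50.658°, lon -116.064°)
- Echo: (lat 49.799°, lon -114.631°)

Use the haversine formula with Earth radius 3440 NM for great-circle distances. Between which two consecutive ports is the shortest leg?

Delta–Echo

Leg distances:
Alpha→Bravo: 453.0 NM
Bravo→Charlie: 326.0 NM
Charlie→Delta: 135.8 NM
Delta→Echo: 75.4 NM
The shortest leg is Delta–Echo at 75.4 NM.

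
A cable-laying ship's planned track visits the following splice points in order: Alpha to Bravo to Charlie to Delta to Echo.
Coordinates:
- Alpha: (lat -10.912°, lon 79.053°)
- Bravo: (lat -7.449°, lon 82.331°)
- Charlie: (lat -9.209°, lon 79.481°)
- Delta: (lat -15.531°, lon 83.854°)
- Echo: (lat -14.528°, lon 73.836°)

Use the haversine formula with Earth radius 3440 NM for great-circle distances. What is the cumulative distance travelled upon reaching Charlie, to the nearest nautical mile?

484 NM

Leg distances:
Alpha→Bravo: 284.5 NM  (cumulative 284.5 NM)
Bravo→Charlie: 199.6 NM  (cumulative 484.1 NM)
Cumulative distance at Charlie ≈ 484 NM.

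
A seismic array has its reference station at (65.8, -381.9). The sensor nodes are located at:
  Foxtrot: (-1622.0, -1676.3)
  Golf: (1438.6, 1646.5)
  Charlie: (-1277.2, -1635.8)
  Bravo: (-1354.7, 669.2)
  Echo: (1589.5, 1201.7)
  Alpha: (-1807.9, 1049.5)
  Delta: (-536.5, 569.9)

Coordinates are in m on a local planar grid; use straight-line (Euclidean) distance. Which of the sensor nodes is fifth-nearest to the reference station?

Distances from the reference station ((65.8, -381.9)):
Delta: 1126.4 m
Bravo: 1767.1 m
Charlie: 1837.4 m
Foxtrot: 2127.0 m
Echo: 2197.6 m
Alpha: 2357.9 m
Golf: 2449.3 m
The fifth-nearest is Echo at 2197.6 m.

Echo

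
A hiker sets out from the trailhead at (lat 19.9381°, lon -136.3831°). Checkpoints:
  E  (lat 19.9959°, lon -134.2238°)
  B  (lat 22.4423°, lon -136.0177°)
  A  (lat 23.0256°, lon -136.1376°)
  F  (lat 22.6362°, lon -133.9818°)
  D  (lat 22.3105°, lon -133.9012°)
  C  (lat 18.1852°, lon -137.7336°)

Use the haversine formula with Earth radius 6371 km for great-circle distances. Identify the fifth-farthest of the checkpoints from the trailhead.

C

Distances from the trailhead ((lat 19.9381°, lon -136.3831°)):
F: 389.7 km
D: 368.6 km
A: 344.3 km
B: 281.0 km
C: 241.1 km
E: 225.8 km
The fifth-farthest is C at 241.1 km.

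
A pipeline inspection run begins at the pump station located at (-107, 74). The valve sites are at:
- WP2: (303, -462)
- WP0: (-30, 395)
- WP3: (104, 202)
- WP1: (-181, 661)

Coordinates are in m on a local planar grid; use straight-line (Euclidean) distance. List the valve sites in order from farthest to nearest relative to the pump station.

WP2, WP1, WP0, WP3

Distances from the pump station:
WP2 (303, -462): 674.8 m
WP1 (-181, 661): 591.6 m
WP0 (-30, 395): 330.1 m
WP3 (104, 202): 246.8 m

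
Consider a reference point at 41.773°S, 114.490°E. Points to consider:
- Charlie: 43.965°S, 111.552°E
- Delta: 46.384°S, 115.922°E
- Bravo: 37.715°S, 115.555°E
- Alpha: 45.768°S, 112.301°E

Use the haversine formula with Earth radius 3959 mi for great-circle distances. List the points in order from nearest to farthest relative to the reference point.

Distances from the reference point:
Charlie 43.965°S, 111.552°E: 212.3 mi
Bravo 37.715°S, 115.555°E: 286.0 mi
Alpha 45.768°S, 112.301°E: 296.8 mi
Delta 46.384°S, 115.922°E: 326.4 mi

Charlie, Bravo, Alpha, Delta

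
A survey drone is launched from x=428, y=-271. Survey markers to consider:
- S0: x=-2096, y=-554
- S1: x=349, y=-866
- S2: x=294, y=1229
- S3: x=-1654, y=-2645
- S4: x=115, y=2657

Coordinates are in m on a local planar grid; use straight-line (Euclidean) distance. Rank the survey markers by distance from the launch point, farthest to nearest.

S3, S4, S0, S2, S1

Distance from the launch point at x=428, y=-271 to each:
S3 x=-1654, y=-2645: 3157.6 m
S4 x=115, y=2657: 2944.7 m
S0 x=-2096, y=-554: 2539.8 m
S2 x=294, y=1229: 1506.0 m
S1 x=349, y=-866: 600.2 m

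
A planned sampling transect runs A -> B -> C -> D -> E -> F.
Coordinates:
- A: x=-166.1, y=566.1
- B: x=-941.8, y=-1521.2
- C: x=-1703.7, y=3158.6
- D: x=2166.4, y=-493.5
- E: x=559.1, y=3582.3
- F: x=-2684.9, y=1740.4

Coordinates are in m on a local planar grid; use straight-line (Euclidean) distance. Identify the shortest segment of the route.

Leg distances:
A→B: 2226.8 m
B→C: 4741.4 m
C→D: 5321.2 m
D→E: 4381.3 m
E→F: 3730.4 m
The shortest leg is A–B at 2226.8 m.

A–B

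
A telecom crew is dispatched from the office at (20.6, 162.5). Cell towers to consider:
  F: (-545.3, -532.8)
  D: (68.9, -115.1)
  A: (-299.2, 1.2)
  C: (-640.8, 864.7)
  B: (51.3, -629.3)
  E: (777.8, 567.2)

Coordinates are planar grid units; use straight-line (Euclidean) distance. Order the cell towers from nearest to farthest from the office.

Distance from the office at (20.6, 162.5) to each:
D (68.9, -115.1): 281.8
A (-299.2, 1.2): 358.2
B (51.3, -629.3): 792.4
E (777.8, 567.2): 858.6
F (-545.3, -532.8): 896.5
C (-640.8, 864.7): 964.6

D, A, B, E, F, C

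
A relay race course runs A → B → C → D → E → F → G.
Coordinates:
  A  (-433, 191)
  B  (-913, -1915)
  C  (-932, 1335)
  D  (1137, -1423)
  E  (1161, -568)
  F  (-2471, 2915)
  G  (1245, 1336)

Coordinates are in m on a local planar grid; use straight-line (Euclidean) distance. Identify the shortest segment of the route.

D–E

Leg distances:
A→B: 2160.0 m
B→C: 3250.1 m
C→D: 3447.8 m
D→E: 855.3 m
E→F: 5032.2 m
F→G: 4037.6 m
The shortest leg is D–E at 855.3 m.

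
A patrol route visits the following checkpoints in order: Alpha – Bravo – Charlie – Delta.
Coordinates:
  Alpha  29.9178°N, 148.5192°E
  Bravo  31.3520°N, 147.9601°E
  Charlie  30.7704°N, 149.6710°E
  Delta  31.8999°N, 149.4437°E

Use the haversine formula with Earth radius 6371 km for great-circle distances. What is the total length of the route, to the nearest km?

471 km

Leg distances:
Alpha→Bravo: 168.2 km  (cumulative 168.2 km)
Bravo→Charlie: 175.3 km  (cumulative 343.5 km)
Charlie→Delta: 127.4 km  (cumulative 471.0 km)
Total route length ≈ 471 km.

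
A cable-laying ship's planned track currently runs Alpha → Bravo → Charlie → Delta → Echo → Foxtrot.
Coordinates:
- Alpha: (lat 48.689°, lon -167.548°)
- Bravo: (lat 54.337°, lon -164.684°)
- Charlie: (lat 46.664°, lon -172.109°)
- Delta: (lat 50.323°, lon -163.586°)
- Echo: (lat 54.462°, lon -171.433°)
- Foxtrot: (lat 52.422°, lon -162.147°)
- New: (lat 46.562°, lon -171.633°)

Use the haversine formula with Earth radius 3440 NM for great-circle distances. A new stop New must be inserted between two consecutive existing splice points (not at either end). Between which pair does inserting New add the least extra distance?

between Charlie and Delta

Added distance for inserting New between each consecutive pair:
Alpha–Bravo: 389.8 NM
Bravo–Charlie: 16.8 NM
Charlie–Delta: 8.6 NM
Delta–Echo: 486.5 NM
Echo–Foxtrot: 630.5 NM
Smallest added distance is 8.6 NM, inserting between Charlie and Delta.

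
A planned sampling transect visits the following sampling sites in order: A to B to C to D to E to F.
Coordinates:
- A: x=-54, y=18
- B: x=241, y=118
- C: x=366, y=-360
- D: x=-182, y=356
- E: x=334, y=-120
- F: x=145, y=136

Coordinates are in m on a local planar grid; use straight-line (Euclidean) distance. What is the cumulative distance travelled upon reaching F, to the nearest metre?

2727 m

Leg distances:
A→B: 311.5 m  (cumulative 311.5 m)
B→C: 494.1 m  (cumulative 805.6 m)
C→D: 901.6 m  (cumulative 1707.2 m)
D→E: 702.0 m  (cumulative 2409.2 m)
E→F: 318.2 m  (cumulative 2727.4 m)
Cumulative distance at F ≈ 2727 m.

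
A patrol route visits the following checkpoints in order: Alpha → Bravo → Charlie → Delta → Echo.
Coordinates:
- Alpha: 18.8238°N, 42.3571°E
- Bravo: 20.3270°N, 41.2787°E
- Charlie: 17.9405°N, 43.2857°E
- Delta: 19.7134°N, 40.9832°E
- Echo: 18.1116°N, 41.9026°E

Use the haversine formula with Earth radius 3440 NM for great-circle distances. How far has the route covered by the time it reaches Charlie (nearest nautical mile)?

Leg distances:
Alpha→Bravo: 108.9 NM  (cumulative 108.9 NM)
Bravo→Charlie: 183.0 NM  (cumulative 291.9 NM)
Cumulative distance at Charlie ≈ 292 NM.

292 NM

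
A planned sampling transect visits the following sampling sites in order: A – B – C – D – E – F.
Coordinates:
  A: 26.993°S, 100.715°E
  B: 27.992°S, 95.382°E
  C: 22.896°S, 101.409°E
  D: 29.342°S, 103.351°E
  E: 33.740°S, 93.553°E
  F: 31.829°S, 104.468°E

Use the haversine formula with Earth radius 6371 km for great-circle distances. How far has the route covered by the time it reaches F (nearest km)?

4199 km

Leg distances:
A→B: 537.6 km  (cumulative 537.6 km)
B→C: 828.8 km  (cumulative 1366.4 km)
C→D: 742.5 km  (cumulative 2108.8 km)
D→E: 1048.7 km  (cumulative 3157.6 km)
E→F: 1041.7 km  (cumulative 4199.3 km)
Cumulative distance at F ≈ 4199 km.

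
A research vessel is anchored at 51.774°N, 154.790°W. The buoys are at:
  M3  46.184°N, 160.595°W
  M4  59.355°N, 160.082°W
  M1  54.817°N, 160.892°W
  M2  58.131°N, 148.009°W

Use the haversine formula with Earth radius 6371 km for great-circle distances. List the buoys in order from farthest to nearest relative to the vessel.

M4, M2, M3, M1

Distance from the vessel at 51.774°N, 154.790°W to each:
M4 59.355°N, 160.082°W: 905.6 km
M2 58.131°N, 148.009°W: 828.0 km
M3 46.184°N, 160.595°W: 751.7 km
M1 54.817°N, 160.892°W: 527.8 km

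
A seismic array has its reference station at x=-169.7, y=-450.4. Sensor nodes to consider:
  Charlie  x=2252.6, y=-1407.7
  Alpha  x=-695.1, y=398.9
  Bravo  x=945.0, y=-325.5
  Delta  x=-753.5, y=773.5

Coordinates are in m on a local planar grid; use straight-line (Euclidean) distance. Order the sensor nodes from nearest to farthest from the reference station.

Alpha, Bravo, Delta, Charlie

Distance from the reference station at x=-169.7, y=-450.4 to each:
Alpha x=-695.1, y=398.9: 998.7 m
Bravo x=945.0, y=-325.5: 1121.7 m
Delta x=-753.5, y=773.5: 1356.0 m
Charlie x=2252.6, y=-1407.7: 2604.6 m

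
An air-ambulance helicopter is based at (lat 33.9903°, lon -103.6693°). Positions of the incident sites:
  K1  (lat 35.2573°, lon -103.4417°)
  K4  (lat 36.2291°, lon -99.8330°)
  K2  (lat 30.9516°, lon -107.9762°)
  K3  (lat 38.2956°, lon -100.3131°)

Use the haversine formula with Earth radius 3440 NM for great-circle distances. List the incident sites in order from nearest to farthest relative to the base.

Distances from the base:
K1 (lat 35.2573°, lon -103.4417°): 76.9 NM
K4 (lat 36.2291°, lon -99.8330°): 231.4 NM
K2 (lat 30.9516°, lon -107.9762°): 284.3 NM
K3 (lat 38.2956°, lon -100.3131°): 305.4 NM

K1, K4, K2, K3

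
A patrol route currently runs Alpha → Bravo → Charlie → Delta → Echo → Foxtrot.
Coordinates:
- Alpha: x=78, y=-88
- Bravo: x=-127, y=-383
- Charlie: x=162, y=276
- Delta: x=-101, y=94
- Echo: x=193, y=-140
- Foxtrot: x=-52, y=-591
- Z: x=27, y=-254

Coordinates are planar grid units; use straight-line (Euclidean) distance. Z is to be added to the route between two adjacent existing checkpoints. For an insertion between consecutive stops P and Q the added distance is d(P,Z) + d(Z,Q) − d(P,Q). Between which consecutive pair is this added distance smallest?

between Alpha and Bravo

Added distance for inserting Z between each consecutive pair:
Alpha–Bravo: 15.3
Bravo–Charlie: 28.2
Charlie–Delta: 597.9
Delta–Echo: 196.4
Echo–Foxtrot: 34.3
Smallest added distance is 15.3, inserting between Alpha and Bravo.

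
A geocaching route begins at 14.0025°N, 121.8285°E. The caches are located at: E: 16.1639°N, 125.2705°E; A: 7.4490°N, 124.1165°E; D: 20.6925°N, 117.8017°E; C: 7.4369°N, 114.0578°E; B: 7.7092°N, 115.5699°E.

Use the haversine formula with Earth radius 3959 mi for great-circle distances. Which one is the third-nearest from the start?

D

Distances from the start (14.0025°N, 121.8285°E):
E: 273.9 mi
A: 478.7 mi
D: 533.0 mi
B: 607.7 mi
C: 695.5 mi
The third-nearest is D at 533.0 mi.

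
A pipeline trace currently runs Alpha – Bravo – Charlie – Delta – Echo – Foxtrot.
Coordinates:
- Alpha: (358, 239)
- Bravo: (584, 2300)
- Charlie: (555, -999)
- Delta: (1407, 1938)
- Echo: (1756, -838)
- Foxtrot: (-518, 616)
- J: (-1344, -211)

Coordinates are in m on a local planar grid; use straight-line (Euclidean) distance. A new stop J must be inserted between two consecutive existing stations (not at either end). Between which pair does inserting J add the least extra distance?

between Echo and Foxtrot

Added distance for inserting J between each consecutive pair:
Alpha–Bravo: 2852.9 m
Bravo–Charlie: 1922.7 m
Charlie–Delta: 2488.8 m
Delta–Echo: 3855.8 m
Echo–Foxtrot: 1632.5 m
Smallest added distance is 1632.5 m, inserting between Echo and Foxtrot.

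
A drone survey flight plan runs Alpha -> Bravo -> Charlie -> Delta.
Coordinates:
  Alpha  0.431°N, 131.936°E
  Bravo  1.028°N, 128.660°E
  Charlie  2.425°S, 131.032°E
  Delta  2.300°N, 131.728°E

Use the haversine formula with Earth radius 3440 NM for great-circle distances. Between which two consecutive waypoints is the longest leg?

Charlie–Delta

Leg distances:
Alpha→Bravo: 199.9 NM
Bravo→Charlie: 251.5 NM
Charlie→Delta: 286.7 NM
The longest leg is Charlie–Delta at 286.7 NM.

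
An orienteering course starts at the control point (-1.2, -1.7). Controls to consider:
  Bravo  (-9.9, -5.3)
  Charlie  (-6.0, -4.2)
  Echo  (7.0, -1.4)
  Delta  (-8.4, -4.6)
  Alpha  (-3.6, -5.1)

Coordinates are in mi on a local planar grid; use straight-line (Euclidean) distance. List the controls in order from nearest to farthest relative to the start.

Alpha, Charlie, Delta, Echo, Bravo

Distances from the start:
Alpha (-3.6, -5.1): 4.2 mi
Charlie (-6.0, -4.2): 5.4 mi
Delta (-8.4, -4.6): 7.8 mi
Echo (7.0, -1.4): 8.2 mi
Bravo (-9.9, -5.3): 9.4 mi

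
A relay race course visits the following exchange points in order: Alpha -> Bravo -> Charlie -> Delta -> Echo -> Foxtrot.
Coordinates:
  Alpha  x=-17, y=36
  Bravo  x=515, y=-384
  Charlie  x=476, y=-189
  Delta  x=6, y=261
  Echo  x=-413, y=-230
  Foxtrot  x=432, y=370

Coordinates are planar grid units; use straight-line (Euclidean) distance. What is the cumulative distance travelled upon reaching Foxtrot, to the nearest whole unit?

Leg distances:
Alpha→Bravo: 677.8  (cumulative 677.8)
Bravo→Charlie: 198.9  (cumulative 876.7)
Charlie→Delta: 650.7  (cumulative 1527.4)
Delta→Echo: 645.5  (cumulative 2172.8)
Echo→Foxtrot: 1036.4  (cumulative 3209.2)
Cumulative distance at Foxtrot ≈ 3209.

3209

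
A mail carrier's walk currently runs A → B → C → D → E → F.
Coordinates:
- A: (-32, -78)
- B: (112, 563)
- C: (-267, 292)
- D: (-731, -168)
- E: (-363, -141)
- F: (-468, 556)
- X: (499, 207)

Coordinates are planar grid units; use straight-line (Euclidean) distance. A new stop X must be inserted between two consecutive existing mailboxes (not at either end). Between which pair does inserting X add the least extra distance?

between A and B

Added distance for inserting X between each consecutive pair:
A–B: 471.5
B–C: 830.6
C–D: 1403.2
D–E: 1846.5
E–F: 1252.8
Smallest added distance is 471.5, inserting between A and B.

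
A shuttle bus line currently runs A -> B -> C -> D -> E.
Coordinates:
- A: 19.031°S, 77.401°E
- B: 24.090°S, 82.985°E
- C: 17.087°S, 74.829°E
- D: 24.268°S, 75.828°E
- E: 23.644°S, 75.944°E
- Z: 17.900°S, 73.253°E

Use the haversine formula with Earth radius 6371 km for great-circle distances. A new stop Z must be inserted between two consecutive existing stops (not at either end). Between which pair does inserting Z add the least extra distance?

Added distance for inserting Z between each consecutive pair:
A–B: 871.0 km
B–C: 260.4 km
C–D: 141.5 km
D–E: 1383.6 km
Smallest added distance is 141.5 km, inserting between C and D.

between C and D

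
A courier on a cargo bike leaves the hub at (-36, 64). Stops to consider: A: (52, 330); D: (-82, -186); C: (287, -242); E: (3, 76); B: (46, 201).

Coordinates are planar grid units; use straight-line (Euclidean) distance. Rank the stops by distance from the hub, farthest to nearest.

Distances from the hub:
C (287, -242): 444.9
A (52, 330): 280.2
D (-82, -186): 254.2
B (46, 201): 159.7
E (3, 76): 40.8

C, A, D, B, E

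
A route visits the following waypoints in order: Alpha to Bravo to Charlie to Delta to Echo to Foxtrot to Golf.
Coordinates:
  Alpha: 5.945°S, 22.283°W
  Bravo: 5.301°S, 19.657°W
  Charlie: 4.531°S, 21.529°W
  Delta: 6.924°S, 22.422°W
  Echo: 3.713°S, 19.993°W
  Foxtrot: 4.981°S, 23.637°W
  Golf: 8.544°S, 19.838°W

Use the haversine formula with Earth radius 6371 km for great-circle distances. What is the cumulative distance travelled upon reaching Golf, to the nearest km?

Leg distances:
Alpha→Bravo: 299.3 km  (cumulative 299.3 km)
Bravo→Charlie: 224.4 km  (cumulative 523.7 km)
Charlie→Delta: 283.8 km  (cumulative 807.5 km)
Delta→Echo: 447.0 km  (cumulative 1254.5 km)
Echo→Foxtrot: 427.9 km  (cumulative 1682.4 km)
Foxtrot→Golf: 577.0 km  (cumulative 2259.3 km)
Cumulative distance at Golf ≈ 2259 km.

2259 km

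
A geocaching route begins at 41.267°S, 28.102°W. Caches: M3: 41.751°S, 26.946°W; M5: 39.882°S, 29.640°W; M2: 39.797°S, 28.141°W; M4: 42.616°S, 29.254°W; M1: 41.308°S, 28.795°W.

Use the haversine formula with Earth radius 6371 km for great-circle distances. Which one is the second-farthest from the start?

Distance to each, sorted:
M5: 201.5 km
M4: 177.7 km
M2: 163.5 km
M3: 110.3 km
M1: 58.1 km
The second-farthest is M4 at 177.7 km.

M4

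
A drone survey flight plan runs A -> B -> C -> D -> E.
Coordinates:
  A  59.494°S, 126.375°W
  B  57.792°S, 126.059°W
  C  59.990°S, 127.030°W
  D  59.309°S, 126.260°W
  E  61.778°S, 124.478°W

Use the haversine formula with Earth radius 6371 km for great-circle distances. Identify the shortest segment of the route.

C–D

Leg distances:
A→B: 190.1 km
B→C: 250.7 km
C→D: 87.2 km
D→E: 291.3 km
The shortest leg is C–D at 87.2 km.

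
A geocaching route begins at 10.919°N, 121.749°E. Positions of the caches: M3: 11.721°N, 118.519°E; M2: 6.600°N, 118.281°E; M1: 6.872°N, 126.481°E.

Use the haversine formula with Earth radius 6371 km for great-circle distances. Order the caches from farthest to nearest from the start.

Distance from the start at 10.919°N, 121.749°E to each:
M1 6.872°N, 126.481°E: 687.5 km
M2 6.600°N, 118.281°E: 613.0 km
M3 11.721°N, 118.519°E: 363.3 km

M1, M2, M3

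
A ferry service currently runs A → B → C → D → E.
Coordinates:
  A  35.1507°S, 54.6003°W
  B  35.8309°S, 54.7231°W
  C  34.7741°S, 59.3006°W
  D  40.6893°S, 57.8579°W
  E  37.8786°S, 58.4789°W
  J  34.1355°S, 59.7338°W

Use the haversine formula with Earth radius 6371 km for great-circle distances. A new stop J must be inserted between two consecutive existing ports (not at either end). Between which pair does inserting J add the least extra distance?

between B and C

Added distance for inserting J between each consecutive pair:
A–B: 900.3 km
B–C: 143.5 km
C–D: 158.8 km
D–E: 861.5 km
Smallest added distance is 143.5 km, inserting between B and C.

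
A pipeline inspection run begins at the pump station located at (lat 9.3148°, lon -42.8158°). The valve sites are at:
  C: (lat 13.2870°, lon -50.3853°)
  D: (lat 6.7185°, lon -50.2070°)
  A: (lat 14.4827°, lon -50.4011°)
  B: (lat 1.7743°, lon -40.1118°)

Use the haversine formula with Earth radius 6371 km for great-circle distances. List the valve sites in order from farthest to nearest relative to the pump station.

Computing each great-circle distance from (lat 9.3148°, lon -42.8158°):
A (lat 14.4827°, lon -50.4011°): 1005.4 km
C (lat 13.2870°, lon -50.3853°): 935.9 km
B (lat 1.7743°, lon -40.1118°): 890.2 km
D (lat 6.7185°, lon -50.2070°): 863.4 km

A, C, B, D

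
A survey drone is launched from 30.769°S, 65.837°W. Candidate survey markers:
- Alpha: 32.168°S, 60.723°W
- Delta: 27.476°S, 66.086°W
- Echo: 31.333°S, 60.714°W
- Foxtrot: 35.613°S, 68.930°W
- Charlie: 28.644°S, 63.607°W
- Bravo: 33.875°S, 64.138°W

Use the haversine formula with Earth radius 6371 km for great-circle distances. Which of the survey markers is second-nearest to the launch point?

Distance to each, sorted:
Charlie: 319.7 km
Delta: 367.0 km
Bravo: 380.5 km
Echo: 492.0 km
Alpha: 509.3 km
Foxtrot: 610.6 km
The second-nearest is Delta at 367.0 km.

Delta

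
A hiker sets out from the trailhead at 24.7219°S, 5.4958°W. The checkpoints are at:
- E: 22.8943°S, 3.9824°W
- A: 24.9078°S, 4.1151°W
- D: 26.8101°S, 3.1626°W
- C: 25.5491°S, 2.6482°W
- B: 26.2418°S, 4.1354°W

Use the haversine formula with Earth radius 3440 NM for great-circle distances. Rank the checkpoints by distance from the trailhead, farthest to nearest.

Computing each great-circle distance from 24.7219°S, 5.4958°W:
D 26.8101°S, 3.1626°W: 177.9 NM
C 25.5491°S, 2.6482°W: 162.5 NM
E 22.8943°S, 3.9824°W: 137.7 NM
B 26.2418°S, 4.1354°W: 117.3 NM
A 24.9078°S, 4.1151°W: 76.1 NM

D, C, E, B, A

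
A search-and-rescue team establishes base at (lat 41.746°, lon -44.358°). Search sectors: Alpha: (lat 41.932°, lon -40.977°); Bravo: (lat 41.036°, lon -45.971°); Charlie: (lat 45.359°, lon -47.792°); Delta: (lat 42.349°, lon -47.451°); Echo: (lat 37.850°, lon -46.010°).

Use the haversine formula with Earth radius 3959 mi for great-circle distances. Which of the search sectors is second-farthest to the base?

Echo

Distance to each, sorted:
Charlie: 303.1 mi
Echo: 283.1 mi
Alpha: 174.5 mi
Delta: 164.1 mi
Bravo: 96.9 mi
The second-farthest is Echo at 283.1 mi.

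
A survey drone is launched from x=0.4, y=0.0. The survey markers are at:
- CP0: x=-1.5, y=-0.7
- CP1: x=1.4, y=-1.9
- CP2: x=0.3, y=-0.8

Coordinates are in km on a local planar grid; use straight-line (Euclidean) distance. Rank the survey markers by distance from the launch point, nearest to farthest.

CP2, CP0, CP1

Computing each straight-line distance from x=0.4, y=0.0:
CP2 x=0.3, y=-0.8: 0.8 km
CP0 x=-1.5, y=-0.7: 2.0 km
CP1 x=1.4, y=-1.9: 2.1 km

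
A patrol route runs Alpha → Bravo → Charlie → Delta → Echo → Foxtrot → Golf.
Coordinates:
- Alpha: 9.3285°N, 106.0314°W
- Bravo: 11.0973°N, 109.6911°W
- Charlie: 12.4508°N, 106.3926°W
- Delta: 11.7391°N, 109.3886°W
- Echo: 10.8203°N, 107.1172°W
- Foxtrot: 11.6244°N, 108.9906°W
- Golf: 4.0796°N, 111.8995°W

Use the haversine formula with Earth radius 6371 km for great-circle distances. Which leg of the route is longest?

Foxtrot–Golf

Leg distances:
Alpha→Bravo: 446.2 km
Bravo→Charlie: 389.3 km
Charlie→Delta: 335.2 km
Delta→Echo: 267.9 km
Echo→Foxtrot: 223.0 km
Foxtrot→Golf: 898.0 km
The longest leg is Foxtrot–Golf at 898.0 km.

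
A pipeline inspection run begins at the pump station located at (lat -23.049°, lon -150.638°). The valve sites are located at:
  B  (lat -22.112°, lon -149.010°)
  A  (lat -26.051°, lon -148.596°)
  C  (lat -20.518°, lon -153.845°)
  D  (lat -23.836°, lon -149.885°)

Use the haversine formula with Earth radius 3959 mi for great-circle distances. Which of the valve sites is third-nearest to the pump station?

Distance to each, sorted:
D: 72.4 mi
B: 122.4 mi
A: 243.9 mi
C: 270.0 mi
The third-nearest is A at 243.9 mi.

A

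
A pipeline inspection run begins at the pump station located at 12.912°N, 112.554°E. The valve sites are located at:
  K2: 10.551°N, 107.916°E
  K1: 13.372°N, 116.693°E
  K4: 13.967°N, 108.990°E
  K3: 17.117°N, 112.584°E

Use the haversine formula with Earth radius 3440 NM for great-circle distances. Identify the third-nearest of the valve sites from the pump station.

Distances from the pump station (12.912°N, 112.554°E):
K4: 217.5 NM
K1: 243.6 NM
K3: 252.5 NM
K2: 307.3 NM
The third-nearest is K3 at 252.5 NM.

K3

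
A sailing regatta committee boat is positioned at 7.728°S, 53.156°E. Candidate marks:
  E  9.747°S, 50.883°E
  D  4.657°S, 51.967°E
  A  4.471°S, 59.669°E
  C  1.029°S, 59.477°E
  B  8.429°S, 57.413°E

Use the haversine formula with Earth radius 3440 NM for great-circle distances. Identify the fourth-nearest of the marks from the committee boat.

Distance to each, sorted:
E: 181.3 NM
D: 197.6 NM
B: 256.5 NM
A: 435.2 NM
C: 552.1 NM
The fourth-nearest is A at 435.2 NM.

A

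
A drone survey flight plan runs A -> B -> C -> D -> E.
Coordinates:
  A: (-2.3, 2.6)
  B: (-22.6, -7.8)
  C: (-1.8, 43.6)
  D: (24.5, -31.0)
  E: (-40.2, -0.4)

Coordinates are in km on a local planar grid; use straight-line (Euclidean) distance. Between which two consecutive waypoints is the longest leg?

Leg distances:
A→B: 22.8 km
B→C: 55.4 km
C→D: 79.1 km
D→E: 71.6 km
The longest leg is C–D at 79.1 km.

C–D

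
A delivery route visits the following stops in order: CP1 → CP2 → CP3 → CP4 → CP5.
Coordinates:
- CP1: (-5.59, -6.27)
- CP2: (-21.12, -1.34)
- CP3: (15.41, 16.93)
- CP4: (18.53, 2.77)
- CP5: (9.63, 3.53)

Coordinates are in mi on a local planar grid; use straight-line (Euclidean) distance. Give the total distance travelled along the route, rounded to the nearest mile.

Leg distances:
CP1→CP2: 16.3 mi  (cumulative 16.3 mi)
CP2→CP3: 40.8 mi  (cumulative 57.1 mi)
CP3→CP4: 14.5 mi  (cumulative 71.6 mi)
CP4→CP5: 8.9 mi  (cumulative 80.6 mi)
Total route length ≈ 81 mi.

81 mi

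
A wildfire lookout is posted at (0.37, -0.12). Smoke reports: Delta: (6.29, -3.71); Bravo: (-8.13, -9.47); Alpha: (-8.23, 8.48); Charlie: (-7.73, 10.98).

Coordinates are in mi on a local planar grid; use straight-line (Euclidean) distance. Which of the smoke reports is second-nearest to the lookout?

Alpha

Distances from the lookout ((0.37, -0.12)):
Delta: 6.9 mi
Alpha: 12.2 mi
Bravo: 12.6 mi
Charlie: 13.7 mi
The second-nearest is Alpha at 12.2 mi.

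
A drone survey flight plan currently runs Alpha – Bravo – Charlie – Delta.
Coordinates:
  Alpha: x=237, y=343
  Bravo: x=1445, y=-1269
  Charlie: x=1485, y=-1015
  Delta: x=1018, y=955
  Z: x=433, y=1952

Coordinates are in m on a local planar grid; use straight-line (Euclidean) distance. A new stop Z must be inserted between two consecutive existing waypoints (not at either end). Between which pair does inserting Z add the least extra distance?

between Charlie and Delta

Added distance for inserting Z between each consecutive pair:
Alpha–Bravo: 2982.7 m
Bravo–Charlie: 6267.1 m
Charlie–Delta: 2279.3 m
Smallest added distance is 2279.3 m, inserting between Charlie and Delta.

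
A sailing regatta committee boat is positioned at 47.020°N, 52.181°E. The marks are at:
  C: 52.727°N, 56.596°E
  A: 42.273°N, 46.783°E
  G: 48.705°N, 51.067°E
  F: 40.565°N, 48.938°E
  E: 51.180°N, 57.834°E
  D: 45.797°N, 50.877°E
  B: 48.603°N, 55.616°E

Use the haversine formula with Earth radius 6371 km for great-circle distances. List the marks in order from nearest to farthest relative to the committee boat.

D, G, B, E, A, C, F

Computing each great-circle distance from 47.020°N, 52.181°E:
D 45.797°N, 50.877°E: 168.8 km
G 48.705°N, 51.067°E: 205.0 km
B 48.603°N, 55.616°E: 311.0 km
E 51.180°N, 57.834°E: 618.8 km
A 42.273°N, 46.783°E: 678.6 km
C 52.727°N, 56.596°E: 708.8 km
F 40.565°N, 48.938°E: 763.3 km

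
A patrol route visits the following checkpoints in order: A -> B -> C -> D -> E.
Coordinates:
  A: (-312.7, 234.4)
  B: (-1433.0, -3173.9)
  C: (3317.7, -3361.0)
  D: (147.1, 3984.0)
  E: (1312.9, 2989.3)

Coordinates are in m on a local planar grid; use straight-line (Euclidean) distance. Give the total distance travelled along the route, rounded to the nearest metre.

Leg distances:
A→B: 3587.7 m  (cumulative 3587.7 m)
B→C: 4754.4 m  (cumulative 8342.1 m)
C→D: 8000.1 m  (cumulative 16342.2 m)
D→E: 1532.5 m  (cumulative 17874.7 m)
Total route length ≈ 17875 m.

17875 m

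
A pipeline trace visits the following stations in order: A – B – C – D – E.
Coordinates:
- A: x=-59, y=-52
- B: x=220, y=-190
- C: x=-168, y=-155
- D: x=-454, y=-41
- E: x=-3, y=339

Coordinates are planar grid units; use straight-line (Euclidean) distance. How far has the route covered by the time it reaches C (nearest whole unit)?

Leg distances:
A→B: 311.3  (cumulative 311.3)
B→C: 389.6  (cumulative 700.8)
Cumulative distance at C ≈ 701.

701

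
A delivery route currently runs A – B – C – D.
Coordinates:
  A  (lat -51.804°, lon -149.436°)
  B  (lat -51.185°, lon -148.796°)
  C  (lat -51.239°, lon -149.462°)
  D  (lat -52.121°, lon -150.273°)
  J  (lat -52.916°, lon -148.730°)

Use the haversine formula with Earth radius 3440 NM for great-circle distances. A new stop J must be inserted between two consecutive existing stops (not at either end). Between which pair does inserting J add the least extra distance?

between C and D

Added distance for inserting J between each consecutive pair:
A–B: 131.4 NM
B–C: 182.9 NM
C–D: 117.2 NM
Smallest added distance is 117.2 NM, inserting between C and D.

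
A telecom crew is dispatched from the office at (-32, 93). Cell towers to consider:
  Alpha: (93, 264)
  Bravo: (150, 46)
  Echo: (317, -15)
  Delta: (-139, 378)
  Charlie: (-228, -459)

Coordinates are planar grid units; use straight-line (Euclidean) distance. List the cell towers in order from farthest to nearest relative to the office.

Distances from the office:
Charlie (-228, -459): 585.8
Echo (317, -15): 365.3
Delta (-139, 378): 304.4
Alpha (93, 264): 211.8
Bravo (150, 46): 188.0

Charlie, Echo, Delta, Alpha, Bravo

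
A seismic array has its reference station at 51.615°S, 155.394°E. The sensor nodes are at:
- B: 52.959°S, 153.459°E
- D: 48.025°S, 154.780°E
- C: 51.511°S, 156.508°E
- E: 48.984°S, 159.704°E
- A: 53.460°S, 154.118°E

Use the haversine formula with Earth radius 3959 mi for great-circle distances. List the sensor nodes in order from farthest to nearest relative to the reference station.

Distance from the reference station at 51.615°S, 155.394°E to each:
E 48.984°S, 159.704°E: 263.0 mi
D 48.025°S, 154.780°E: 249.6 mi
A 53.460°S, 154.118°E: 138.3 mi
B 52.959°S, 153.459°E: 123.7 mi
C 51.511°S, 156.508°E: 48.4 mi

E, D, A, B, C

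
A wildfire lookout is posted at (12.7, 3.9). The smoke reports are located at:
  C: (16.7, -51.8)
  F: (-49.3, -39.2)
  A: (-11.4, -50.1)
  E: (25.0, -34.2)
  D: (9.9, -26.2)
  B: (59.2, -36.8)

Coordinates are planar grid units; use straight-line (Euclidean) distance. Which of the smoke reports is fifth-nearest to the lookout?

Distance to each, sorted:
D: 30.2
E: 40.0
C: 55.8
A: 59.1
B: 61.8
F: 75.5
The fifth-nearest is B at 61.8.

B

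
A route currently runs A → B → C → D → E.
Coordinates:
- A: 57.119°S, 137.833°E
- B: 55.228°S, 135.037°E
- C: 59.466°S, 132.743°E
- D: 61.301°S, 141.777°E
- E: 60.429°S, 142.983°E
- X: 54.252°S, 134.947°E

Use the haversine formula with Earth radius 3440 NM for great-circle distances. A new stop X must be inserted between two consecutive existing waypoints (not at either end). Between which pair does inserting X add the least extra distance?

Added distance for inserting X between each consecutive pair:
A–B: 109.5 NM
B–C: 114.9 NM
C–D: 507.5 NM
D–E: 865.1 NM
Smallest added distance is 109.5 NM, inserting between A and B.

between A and B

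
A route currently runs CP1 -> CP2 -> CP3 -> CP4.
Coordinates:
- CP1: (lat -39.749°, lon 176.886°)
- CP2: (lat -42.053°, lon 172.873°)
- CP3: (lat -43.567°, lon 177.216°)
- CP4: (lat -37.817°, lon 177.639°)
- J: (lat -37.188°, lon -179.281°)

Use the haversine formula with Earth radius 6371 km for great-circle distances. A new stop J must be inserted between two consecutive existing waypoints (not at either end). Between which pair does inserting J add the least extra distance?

between CP3 and CP4

Added distance for inserting J between each consecutive pair:
CP1–CP2: 877.2 km
CP2–CP3: 1238.6 km
CP3–CP4: 408.9 km
Smallest added distance is 408.9 km, inserting between CP3 and CP4.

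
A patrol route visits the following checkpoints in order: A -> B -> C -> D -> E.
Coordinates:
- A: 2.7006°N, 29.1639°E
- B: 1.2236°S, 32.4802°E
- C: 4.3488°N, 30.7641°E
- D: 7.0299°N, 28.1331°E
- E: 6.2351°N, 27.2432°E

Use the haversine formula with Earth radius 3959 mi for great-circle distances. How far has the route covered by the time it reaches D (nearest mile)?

Leg distances:
A→B: 355.0 mi  (cumulative 355.0 mi)
B→C: 402.9 mi  (cumulative 757.8 mi)
C→D: 258.9 mi  (cumulative 1016.7 mi)
Cumulative distance at D ≈ 1017 mi.

1017 mi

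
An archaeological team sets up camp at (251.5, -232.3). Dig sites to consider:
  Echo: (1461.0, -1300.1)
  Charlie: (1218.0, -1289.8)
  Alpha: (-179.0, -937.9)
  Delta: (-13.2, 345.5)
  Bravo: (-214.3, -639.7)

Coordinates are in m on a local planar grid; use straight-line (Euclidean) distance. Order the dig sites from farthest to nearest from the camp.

Echo, Charlie, Alpha, Delta, Bravo

Computing each straight-line distance from (251.5, -232.3):
Echo (1461.0, -1300.1): 1613.4 m
Charlie (1218.0, -1289.8): 1432.6 m
Alpha (-179.0, -937.9): 826.6 m
Delta (-13.2, 345.5): 635.5 m
Bravo (-214.3, -639.7): 618.8 m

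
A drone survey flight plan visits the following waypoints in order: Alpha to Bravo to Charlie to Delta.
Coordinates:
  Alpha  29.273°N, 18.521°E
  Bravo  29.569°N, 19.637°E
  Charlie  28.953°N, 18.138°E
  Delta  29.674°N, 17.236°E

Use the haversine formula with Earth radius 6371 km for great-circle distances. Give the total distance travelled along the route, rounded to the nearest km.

Leg distances:
Alpha→Bravo: 113.0 km  (cumulative 113.0 km)
Bravo→Charlie: 160.7 km  (cumulative 273.7 km)
Charlie→Delta: 118.6 km  (cumulative 392.4 km)
Total route length ≈ 392 km.

392 km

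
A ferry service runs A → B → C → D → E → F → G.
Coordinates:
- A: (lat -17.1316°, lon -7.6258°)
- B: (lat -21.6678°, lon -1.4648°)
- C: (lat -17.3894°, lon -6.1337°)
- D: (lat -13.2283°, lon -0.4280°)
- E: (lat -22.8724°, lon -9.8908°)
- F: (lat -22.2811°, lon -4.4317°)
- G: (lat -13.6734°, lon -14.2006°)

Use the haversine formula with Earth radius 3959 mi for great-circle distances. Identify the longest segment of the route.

Leg distances:
A→B: 509.3 mi
B→C: 424.0 mi
C→D: 476.6 mi
D→E: 910.6 mi
E→F: 350.7 mi
F→G: 874.6 mi
The longest leg is D–E at 910.6 mi.

D–E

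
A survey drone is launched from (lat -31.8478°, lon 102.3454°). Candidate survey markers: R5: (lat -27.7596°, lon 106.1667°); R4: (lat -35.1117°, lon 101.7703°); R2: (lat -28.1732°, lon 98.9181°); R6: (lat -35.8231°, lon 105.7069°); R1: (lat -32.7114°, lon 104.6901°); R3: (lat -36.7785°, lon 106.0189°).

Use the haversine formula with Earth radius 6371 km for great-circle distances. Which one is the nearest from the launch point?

R1

Distances from the launch point ((lat -31.8478°, lon 102.3454°)):
R1: 240.4 km
R4: 366.8 km
R2: 525.1 km
R6: 540.1 km
R5: 585.2 km
R3: 643.6 km
The nearest is R1 at 240.4 km.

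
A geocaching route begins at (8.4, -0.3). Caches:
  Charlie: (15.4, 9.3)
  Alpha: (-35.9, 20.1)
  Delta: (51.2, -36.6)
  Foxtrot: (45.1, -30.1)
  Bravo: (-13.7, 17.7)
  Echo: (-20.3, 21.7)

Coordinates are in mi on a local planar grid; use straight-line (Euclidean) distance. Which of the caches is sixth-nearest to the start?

Distance to each, sorted:
Charlie: 11.9 mi
Bravo: 28.5 mi
Echo: 36.2 mi
Foxtrot: 47.3 mi
Alpha: 48.8 mi
Delta: 56.1 mi
The sixth-nearest is Delta at 56.1 mi.

Delta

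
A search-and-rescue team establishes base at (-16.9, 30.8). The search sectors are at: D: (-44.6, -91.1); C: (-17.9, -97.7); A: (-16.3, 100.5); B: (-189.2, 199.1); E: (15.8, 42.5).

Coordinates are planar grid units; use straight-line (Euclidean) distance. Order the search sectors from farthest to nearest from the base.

Computing each straight-line distance from (-16.9, 30.8):
B (-189.2, 199.1): 240.9
C (-17.9, -97.7): 128.5
D (-44.6, -91.1): 125.0
A (-16.3, 100.5): 69.7
E (15.8, 42.5): 34.7

B, C, D, A, E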